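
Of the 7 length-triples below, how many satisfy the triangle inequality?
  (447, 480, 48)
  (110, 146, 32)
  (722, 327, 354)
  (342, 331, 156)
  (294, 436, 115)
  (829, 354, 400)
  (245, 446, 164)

(48,447,480): 48+447 > 480 → valid
(32,110,146): 32+110 ≤ 146 → not valid
(327,354,722): 327+354 ≤ 722 → not valid
(156,331,342): 156+331 > 342 → valid
(115,294,436): 115+294 ≤ 436 → not valid
(354,400,829): 354+400 ≤ 829 → not valid
(164,245,446): 164+245 ≤ 446 → not valid
2 of the 7 triples form a triangle.

2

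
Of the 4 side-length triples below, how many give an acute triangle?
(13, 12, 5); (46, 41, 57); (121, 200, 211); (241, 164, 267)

3

(13,12,5): 5²+12² = 169 = 13² → right
(46,41,57): 41²+46² = 3797 > 3249 = 57² → acute
(121,200,211): 121²+200² = 54641 > 44521 = 211² → acute
(241,164,267): 164²+241² = 84977 > 71289 = 267² → acute
3 of the 4 are acute.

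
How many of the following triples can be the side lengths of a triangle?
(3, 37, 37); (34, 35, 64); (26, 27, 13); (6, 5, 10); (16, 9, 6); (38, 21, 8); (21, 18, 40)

4

(3,37,37): 3+37 > 37 → valid
(34,35,64): 34+35 > 64 → valid
(13,26,27): 13+26 > 27 → valid
(5,6,10): 5+6 > 10 → valid
(6,9,16): 6+9 ≤ 16 → not valid
(8,21,38): 8+21 ≤ 38 → not valid
(18,21,40): 18+21 ≤ 40 → not valid
4 of the 7 triples form a triangle.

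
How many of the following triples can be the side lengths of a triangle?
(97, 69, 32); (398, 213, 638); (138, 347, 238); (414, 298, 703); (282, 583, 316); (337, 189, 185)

(32,69,97): 32+69 > 97 → valid
(213,398,638): 213+398 ≤ 638 → not valid
(138,238,347): 138+238 > 347 → valid
(298,414,703): 298+414 > 703 → valid
(282,316,583): 282+316 > 583 → valid
(185,189,337): 185+189 > 337 → valid
5 of the 6 triples form a triangle.

5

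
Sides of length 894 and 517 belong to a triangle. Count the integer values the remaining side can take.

1033

The third side lies in the open interval (377, 1411).
Integers from 378 to 1410 inclusive: 1410 − 378 + 1 = 1033.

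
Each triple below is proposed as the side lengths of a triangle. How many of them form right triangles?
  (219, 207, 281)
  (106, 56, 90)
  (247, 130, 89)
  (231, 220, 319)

(219,207,281): 207²+219² = 90810 > 78961 = 281² → acute
(106,56,90): 56²+90² = 11236 = 106² → right
(247,130,89): 89+130 ≤ 247, not a triangle
(231,220,319): 220²+231² = 101761 = 319² → right
2 of the 4 are right.

2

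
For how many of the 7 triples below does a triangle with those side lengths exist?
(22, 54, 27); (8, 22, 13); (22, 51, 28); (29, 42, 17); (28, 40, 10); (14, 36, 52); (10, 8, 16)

2

(22,27,54): 22+27 ≤ 54 → not valid
(8,13,22): 8+13 ≤ 22 → not valid
(22,28,51): 22+28 ≤ 51 → not valid
(17,29,42): 17+29 > 42 → valid
(10,28,40): 10+28 ≤ 40 → not valid
(14,36,52): 14+36 ≤ 52 → not valid
(8,10,16): 8+10 > 16 → valid
2 of the 7 triples form a triangle.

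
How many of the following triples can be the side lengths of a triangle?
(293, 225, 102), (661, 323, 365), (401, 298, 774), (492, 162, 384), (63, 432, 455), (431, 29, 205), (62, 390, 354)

5

(102,225,293): 102+225 > 293 → valid
(323,365,661): 323+365 > 661 → valid
(298,401,774): 298+401 ≤ 774 → not valid
(162,384,492): 162+384 > 492 → valid
(63,432,455): 63+432 > 455 → valid
(29,205,431): 29+205 ≤ 431 → not valid
(62,354,390): 62+354 > 390 → valid
5 of the 7 triples form a triangle.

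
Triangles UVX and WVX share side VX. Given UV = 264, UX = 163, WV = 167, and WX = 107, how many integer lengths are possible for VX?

From triangle UVX: 101 < VX < 427.
From triangle WVX: 60 < VX < 274.
Intersection: 101 < VX < 274, so integers 102 through 273: 172 values.

172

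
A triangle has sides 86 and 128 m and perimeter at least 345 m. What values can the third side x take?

131 ≤ x < 214

Triangle inequality alone gives 42 < x < 214.
The perimeter condition gives x ≥ 345 − 86 − 128 = 131.
Intersecting the two: 131 ≤ x < 214.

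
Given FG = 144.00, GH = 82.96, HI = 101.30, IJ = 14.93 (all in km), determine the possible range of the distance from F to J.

The maximum is all hops collinear in one direction: 144.00 + 82.96 + 101.30 + 14.93 = 343.19.
The longest hop is 144.00; the others sum to 199.19. Since 144.00 ≤ 199.19, the path can fold back on itself completely, so the minimum distance is 0.

0 ≤ FJ ≤ 343.19 km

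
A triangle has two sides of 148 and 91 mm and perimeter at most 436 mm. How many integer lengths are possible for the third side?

Triangle inequality: 57 < x < 239. Perimeter ≤ 436 gives x ≤ 436 − 148 − 91 = 197.
So 57 < x ≤ 197; integers 58 through 197: 140 values.

140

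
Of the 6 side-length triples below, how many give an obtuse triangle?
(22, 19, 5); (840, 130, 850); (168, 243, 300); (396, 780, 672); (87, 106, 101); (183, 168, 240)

(22,19,5): 5²+19² = 386 < 484 = 22² → obtuse
(840,130,850): 130²+840² = 722500 = 850² → right
(168,243,300): 168²+243² = 87273 < 90000 = 300² → obtuse
(396,780,672): 396²+672² = 608400 = 780² → right
(87,106,101): 87²+101² = 17770 > 11236 = 106² → acute
(183,168,240): 168²+183² = 61713 > 57600 = 240² → acute
2 of the 6 are obtuse.

2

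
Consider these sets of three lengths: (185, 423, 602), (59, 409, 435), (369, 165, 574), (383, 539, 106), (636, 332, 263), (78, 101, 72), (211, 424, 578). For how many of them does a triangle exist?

4

(185,423,602): 185+423 > 602 → valid
(59,409,435): 59+409 > 435 → valid
(165,369,574): 165+369 ≤ 574 → not valid
(106,383,539): 106+383 ≤ 539 → not valid
(263,332,636): 263+332 ≤ 636 → not valid
(72,78,101): 72+78 > 101 → valid
(211,424,578): 211+424 > 578 → valid
4 of the 7 triples form a triangle.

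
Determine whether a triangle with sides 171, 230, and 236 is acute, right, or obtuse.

Compare the square of the longest side to the sum of squares of the other two: 171² + 230² = 82141 > 55696 = 236².

acute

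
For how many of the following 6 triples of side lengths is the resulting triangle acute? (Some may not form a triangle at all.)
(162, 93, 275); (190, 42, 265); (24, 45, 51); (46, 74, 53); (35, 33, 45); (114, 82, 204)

(162,93,275): 93+162 ≤ 275, not a triangle
(190,42,265): 42+190 ≤ 265, not a triangle
(24,45,51): 24²+45² = 2601 = 51² → right
(46,74,53): 46²+53² = 4925 < 5476 = 74² → obtuse
(35,33,45): 33²+35² = 2314 > 2025 = 45² → acute
(114,82,204): 82+114 ≤ 204, not a triangle
1 of the 6 is acute.

1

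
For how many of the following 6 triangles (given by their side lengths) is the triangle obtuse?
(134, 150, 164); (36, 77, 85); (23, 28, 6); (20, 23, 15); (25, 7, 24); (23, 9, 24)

1

(134,150,164): 134²+150² = 40456 > 26896 = 164² → acute
(36,77,85): 36²+77² = 7225 = 85² → right
(23,28,6): 6²+23² = 565 < 784 = 28² → obtuse
(20,23,15): 15²+20² = 625 > 529 = 23² → acute
(25,7,24): 7²+24² = 625 = 25² → right
(23,9,24): 9²+23² = 610 > 576 = 24² → acute
1 of the 6 is obtuse.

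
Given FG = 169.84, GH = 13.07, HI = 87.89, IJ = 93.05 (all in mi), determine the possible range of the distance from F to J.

0 ≤ FJ ≤ 363.85 mi

The maximum is all hops collinear in one direction: 169.84 + 13.07 + 87.89 + 93.05 = 363.85.
The longest hop is 169.84; the others sum to 194.01. Since 169.84 ≤ 194.01, the path can fold back on itself completely, so the minimum distance is 0.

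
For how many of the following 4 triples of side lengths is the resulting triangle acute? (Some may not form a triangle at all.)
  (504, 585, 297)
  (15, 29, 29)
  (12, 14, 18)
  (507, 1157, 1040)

(504,585,297): 297²+504² = 342225 = 585² → right
(15,29,29): 15²+29² = 1066 > 841 = 29² → acute
(12,14,18): 12²+14² = 340 > 324 = 18² → acute
(507,1157,1040): 507²+1040² = 1338649 = 1157² → right
2 of the 4 are acute.

2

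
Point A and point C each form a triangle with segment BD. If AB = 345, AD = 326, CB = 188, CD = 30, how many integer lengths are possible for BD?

From triangle ABD: 19 < BD < 671.
From triangle CBD: 158 < BD < 218.
Intersection: 158 < BD < 218, so integers 159 through 217: 59 values.

59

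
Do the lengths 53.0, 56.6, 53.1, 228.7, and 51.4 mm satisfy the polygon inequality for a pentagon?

No

For a pentagon, each side must be shorter than the sum of the others.
Here the longest side is 228.7, but the remaining 4 sides sum to only 214.1.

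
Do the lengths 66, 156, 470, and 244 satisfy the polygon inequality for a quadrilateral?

For a quadrilateral, each side must be shorter than the sum of the others.
Here the longest side is 470, but the remaining 3 sides sum to only 466.

No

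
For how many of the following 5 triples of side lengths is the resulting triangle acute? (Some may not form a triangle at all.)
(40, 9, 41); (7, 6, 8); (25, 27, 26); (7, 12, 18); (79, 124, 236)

2

(40,9,41): 9²+40² = 1681 = 41² → right
(7,6,8): 6²+7² = 85 > 64 = 8² → acute
(25,27,26): 25²+26² = 1301 > 729 = 27² → acute
(7,12,18): 7²+12² = 193 < 324 = 18² → obtuse
(79,124,236): 79+124 ≤ 236, not a triangle
2 of the 5 are acute.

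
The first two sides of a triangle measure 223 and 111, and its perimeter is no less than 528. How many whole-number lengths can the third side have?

140

Triangle inequality: 112 < x < 334. Perimeter ≥ 528 gives x ≥ 528 − 223 − 111 = 194.
So 194 ≤ x < 334; integers 194 through 333: 140 values.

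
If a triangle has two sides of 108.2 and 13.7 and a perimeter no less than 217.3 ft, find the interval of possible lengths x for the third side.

Triangle inequality alone gives 94.5 < x < 121.9.
The perimeter condition gives x ≥ 217.3 − 108.2 − 13.7 = 95.4.
Intersecting the two: 95.4 ≤ x < 121.9.

95.4 ≤ x < 121.9 ft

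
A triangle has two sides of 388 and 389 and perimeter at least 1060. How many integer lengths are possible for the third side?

494

Triangle inequality: 1 < x < 777. Perimeter ≥ 1060 gives x ≥ 1060 − 388 − 389 = 283.
So 283 ≤ x < 777; integers 283 through 776: 494 values.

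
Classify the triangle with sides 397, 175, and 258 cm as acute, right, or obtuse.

obtuse

Compare the square of the longest side to the sum of squares of the other two: 175² + 258² = 97189 < 157609 = 397².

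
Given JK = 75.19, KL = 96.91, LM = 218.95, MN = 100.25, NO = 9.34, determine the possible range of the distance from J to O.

The maximum is all hops collinear in one direction: 75.19 + 96.91 + 218.95 + 100.25 + 9.34 = 500.64.
The longest hop is 218.95; the others sum to 281.69. Since 218.95 ≤ 281.69, the path can fold back on itself completely, so the minimum distance is 0.

0 ≤ JO ≤ 500.64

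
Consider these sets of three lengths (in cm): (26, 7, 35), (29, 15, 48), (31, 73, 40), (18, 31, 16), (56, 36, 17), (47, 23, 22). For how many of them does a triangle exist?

(7,26,35): 7+26 ≤ 35 → not valid
(15,29,48): 15+29 ≤ 48 → not valid
(31,40,73): 31+40 ≤ 73 → not valid
(16,18,31): 16+18 > 31 → valid
(17,36,56): 17+36 ≤ 56 → not valid
(22,23,47): 22+23 ≤ 47 → not valid
1 of the 6 triples forms a triangle.

1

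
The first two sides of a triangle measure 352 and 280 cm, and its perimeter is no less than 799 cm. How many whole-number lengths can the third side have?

465

Triangle inequality: 72 < x < 632. Perimeter ≥ 799 gives x ≥ 799 − 352 − 280 = 167.
So 167 ≤ x < 632; integers 167 through 631: 465 values.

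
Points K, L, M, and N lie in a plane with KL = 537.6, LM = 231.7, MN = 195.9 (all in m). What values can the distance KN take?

110.0 ≤ KN ≤ 965.2 m

The maximum is all hops collinear in one direction: 537.6 + 231.7 + 195.9 = 965.2.
The longest hop is 537.6; the others sum to 427.6. Folding the others back against it leaves at least 537.6 − 427.6 = 110.0.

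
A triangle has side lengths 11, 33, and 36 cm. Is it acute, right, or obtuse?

Compare the square of the longest side to the sum of squares of the other two: 11² + 33² = 1210 < 1296 = 36².

obtuse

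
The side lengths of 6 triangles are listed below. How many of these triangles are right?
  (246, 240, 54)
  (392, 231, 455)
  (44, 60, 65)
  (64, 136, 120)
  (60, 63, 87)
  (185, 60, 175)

5

(246,240,54): 54²+240² = 60516 = 246² → right
(392,231,455): 231²+392² = 207025 = 455² → right
(44,60,65): 44²+60² = 5536 > 4225 = 65² → acute
(64,136,120): 64²+120² = 18496 = 136² → right
(60,63,87): 60²+63² = 7569 = 87² → right
(185,60,175): 60²+175² = 34225 = 185² → right
5 of the 6 are right.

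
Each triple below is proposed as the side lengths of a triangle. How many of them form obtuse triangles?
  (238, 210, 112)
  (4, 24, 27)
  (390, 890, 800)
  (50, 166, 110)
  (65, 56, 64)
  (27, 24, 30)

(238,210,112): 112²+210² = 56644 = 238² → right
(4,24,27): 4²+24² = 592 < 729 = 27² → obtuse
(390,890,800): 390²+800² = 792100 = 890² → right
(50,166,110): 50+110 ≤ 166, not a triangle
(65,56,64): 56²+64² = 7232 > 4225 = 65² → acute
(27,24,30): 24²+27² = 1305 > 900 = 30² → acute
1 of the 6 is obtuse.

1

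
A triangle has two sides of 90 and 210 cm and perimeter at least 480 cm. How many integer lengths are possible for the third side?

120

Triangle inequality: 120 < x < 300. Perimeter ≥ 480 gives x ≥ 480 − 90 − 210 = 180.
So 180 ≤ x < 300; integers 180 through 299: 120 values.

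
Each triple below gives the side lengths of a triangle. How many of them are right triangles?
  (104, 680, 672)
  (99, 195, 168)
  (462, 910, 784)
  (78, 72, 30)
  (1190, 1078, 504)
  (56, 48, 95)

5

(104,680,672): 104²+672² = 462400 = 680² → right
(99,195,168): 99²+168² = 38025 = 195² → right
(462,910,784): 462²+784² = 828100 = 910² → right
(78,72,30): 30²+72² = 6084 = 78² → right
(1190,1078,504): 504²+1078² = 1416100 = 1190² → right
(56,48,95): 48²+56² = 5440 < 9025 = 95² → obtuse
5 of the 6 are right.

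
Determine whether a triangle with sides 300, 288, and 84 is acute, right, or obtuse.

right

Compare the square of the longest side to the sum of squares of the other two: 84² + 288² = 90000 = 300².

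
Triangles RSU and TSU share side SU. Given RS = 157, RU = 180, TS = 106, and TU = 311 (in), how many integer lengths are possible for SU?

131

From triangle RSU: 23 < SU < 337.
From triangle TSU: 205 < SU < 417.
Intersection: 205 < SU < 337, so integers 206 through 336: 131 values.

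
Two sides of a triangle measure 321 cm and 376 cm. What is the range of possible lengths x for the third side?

By the triangle inequality, x must be less than 321 + 376 = 697 and greater than |321 − 376| = 55.

55 < x < 697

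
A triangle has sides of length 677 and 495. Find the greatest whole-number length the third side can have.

1171

The third side must be strictly less than 677 + 495 = 1172.
The largest integer below 1172 is 1171.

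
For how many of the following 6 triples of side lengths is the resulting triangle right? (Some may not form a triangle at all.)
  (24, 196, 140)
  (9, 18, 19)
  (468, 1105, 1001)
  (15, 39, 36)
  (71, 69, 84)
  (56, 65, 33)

3

(24,196,140): 24+140 ≤ 196, not a triangle
(9,18,19): 9²+18² = 405 > 361 = 19² → acute
(468,1105,1001): 468²+1001² = 1221025 = 1105² → right
(15,39,36): 15²+36² = 1521 = 39² → right
(71,69,84): 69²+71² = 9802 > 7056 = 84² → acute
(56,65,33): 33²+56² = 4225 = 65² → right
3 of the 6 are right.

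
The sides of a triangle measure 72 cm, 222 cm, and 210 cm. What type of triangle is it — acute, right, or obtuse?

Compare the square of the longest side to the sum of squares of the other two: 72² + 210² = 49284 = 222².

right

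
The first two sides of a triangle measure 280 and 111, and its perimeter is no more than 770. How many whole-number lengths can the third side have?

Triangle inequality: 169 < x < 391. Perimeter ≤ 770 gives x ≤ 770 − 280 − 111 = 379.
So 169 < x ≤ 379; integers 170 through 379: 210 values.

210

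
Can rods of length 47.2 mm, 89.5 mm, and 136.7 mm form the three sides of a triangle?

No

The two shorter sides sum to 136.7, exactly equal to the longest side 136.7.
That gives only a degenerate (flat) triangle — the inequality must be strict.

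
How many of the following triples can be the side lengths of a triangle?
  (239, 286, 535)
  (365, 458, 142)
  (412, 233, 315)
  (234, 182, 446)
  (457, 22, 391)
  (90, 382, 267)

(239,286,535): 239+286 ≤ 535 → not valid
(142,365,458): 142+365 > 458 → valid
(233,315,412): 233+315 > 412 → valid
(182,234,446): 182+234 ≤ 446 → not valid
(22,391,457): 22+391 ≤ 457 → not valid
(90,267,382): 90+267 ≤ 382 → not valid
2 of the 6 triples form a triangle.

2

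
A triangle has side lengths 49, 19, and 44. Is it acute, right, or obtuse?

Compare the square of the longest side to the sum of squares of the other two: 19² + 44² = 2297 < 2401 = 49².

obtuse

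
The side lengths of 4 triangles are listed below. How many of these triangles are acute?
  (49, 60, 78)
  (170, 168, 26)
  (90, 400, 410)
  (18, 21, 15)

1

(49,60,78): 49²+60² = 6001 < 6084 = 78² → obtuse
(170,168,26): 26²+168² = 28900 = 170² → right
(90,400,410): 90²+400² = 168100 = 410² → right
(18,21,15): 15²+18² = 549 > 441 = 21² → acute
1 of the 4 is acute.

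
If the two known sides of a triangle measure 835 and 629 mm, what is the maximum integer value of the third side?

1463

The third side must be strictly less than 835 + 629 = 1464.
The largest integer below 1464 is 1463.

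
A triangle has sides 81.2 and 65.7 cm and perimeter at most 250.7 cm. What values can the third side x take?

Triangle inequality alone gives 15.5 < x < 146.9.
The perimeter condition gives x ≤ 250.7 − 81.2 − 65.7 = 103.8.
Intersecting the two: 15.5 < x ≤ 103.8.

15.5 < x ≤ 103.8 cm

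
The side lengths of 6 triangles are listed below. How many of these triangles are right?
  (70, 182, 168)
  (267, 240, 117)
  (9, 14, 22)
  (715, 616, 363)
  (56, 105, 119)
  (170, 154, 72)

(70,182,168): 70²+168² = 33124 = 182² → right
(267,240,117): 117²+240² = 71289 = 267² → right
(9,14,22): 9²+14² = 277 < 484 = 22² → obtuse
(715,616,363): 363²+616² = 511225 = 715² → right
(56,105,119): 56²+105² = 14161 = 119² → right
(170,154,72): 72²+154² = 28900 = 170² → right
5 of the 6 are right.

5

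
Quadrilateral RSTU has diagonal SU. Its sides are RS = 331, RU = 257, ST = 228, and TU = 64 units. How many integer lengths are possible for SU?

From triangle RSU: 74 < SU < 588.
From triangle TSU: 164 < SU < 292.
Intersection: 164 < SU < 292, so integers 165 through 291: 127 values.

127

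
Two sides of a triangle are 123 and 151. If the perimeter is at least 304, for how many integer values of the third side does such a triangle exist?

Triangle inequality: 28 < x < 274. Perimeter ≥ 304 gives x ≥ 304 − 123 − 151 = 30.
So 30 ≤ x < 274; integers 30 through 273: 244 values.

244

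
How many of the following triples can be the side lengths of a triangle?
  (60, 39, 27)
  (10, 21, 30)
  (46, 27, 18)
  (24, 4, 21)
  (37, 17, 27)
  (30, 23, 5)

4

(27,39,60): 27+39 > 60 → valid
(10,21,30): 10+21 > 30 → valid
(18,27,46): 18+27 ≤ 46 → not valid
(4,21,24): 4+21 > 24 → valid
(17,27,37): 17+27 > 37 → valid
(5,23,30): 5+23 ≤ 30 → not valid
4 of the 6 triples form a triangle.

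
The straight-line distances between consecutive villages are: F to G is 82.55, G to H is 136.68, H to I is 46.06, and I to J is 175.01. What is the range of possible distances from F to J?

The maximum is all hops collinear in one direction: 82.55 + 136.68 + 46.06 + 175.01 = 440.30.
The longest hop is 175.01; the others sum to 265.29. Since 175.01 ≤ 265.29, the path can fold back on itself completely, so the minimum distance is 0.

0 ≤ FJ ≤ 440.30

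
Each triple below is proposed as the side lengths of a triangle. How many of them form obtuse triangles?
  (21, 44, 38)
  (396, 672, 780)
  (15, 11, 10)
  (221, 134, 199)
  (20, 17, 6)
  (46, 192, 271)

(21,44,38): 21²+38² = 1885 < 1936 = 44² → obtuse
(396,672,780): 396²+672² = 608400 = 780² → right
(15,11,10): 10²+11² = 221 < 225 = 15² → obtuse
(221,134,199): 134²+199² = 57557 > 48841 = 221² → acute
(20,17,6): 6²+17² = 325 < 400 = 20² → obtuse
(46,192,271): 46+192 ≤ 271, not a triangle
3 of the 6 are obtuse.

3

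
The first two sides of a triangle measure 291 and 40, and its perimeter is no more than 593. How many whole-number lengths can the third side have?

11

Triangle inequality: 251 < x < 331. Perimeter ≤ 593 gives x ≤ 593 − 291 − 40 = 262.
So 251 < x ≤ 262; integers 252 through 262: 11 values.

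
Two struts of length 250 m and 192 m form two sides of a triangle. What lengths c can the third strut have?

By the triangle inequality, c must be less than 250 + 192 = 442 and greater than |250 − 192| = 58.

58 < c < 442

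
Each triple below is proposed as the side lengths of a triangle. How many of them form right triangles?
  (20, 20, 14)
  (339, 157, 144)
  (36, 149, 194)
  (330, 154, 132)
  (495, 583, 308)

1

(20,20,14): 14²+20² = 596 > 400 = 20² → acute
(339,157,144): 144+157 ≤ 339, not a triangle
(36,149,194): 36+149 ≤ 194, not a triangle
(330,154,132): 132+154 ≤ 330, not a triangle
(495,583,308): 308²+495² = 339889 = 583² → right
1 of the 5 is right.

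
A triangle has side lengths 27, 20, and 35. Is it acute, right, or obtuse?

obtuse

Compare the square of the longest side to the sum of squares of the other two: 20² + 27² = 1129 < 1225 = 35².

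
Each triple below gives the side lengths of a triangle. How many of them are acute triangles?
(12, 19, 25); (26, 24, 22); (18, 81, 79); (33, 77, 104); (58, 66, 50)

3

(12,19,25): 12²+19² = 505 < 625 = 25² → obtuse
(26,24,22): 22²+24² = 1060 > 676 = 26² → acute
(18,81,79): 18²+79² = 6565 > 6561 = 81² → acute
(33,77,104): 33²+77² = 7018 < 10816 = 104² → obtuse
(58,66,50): 50²+58² = 5864 > 4356 = 66² → acute
3 of the 5 are acute.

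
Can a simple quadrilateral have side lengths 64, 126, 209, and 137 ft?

Yes

A quadrilateral exists iff every side is shorter than the sum of the others — equivalently, the longest side is less than the sum of the rest.
Longest side 209 < 327 (sum of the remaining 3), so yes.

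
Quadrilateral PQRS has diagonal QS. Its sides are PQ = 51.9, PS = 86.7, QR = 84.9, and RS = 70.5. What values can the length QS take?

34.8 < QS < 138.6

From triangle PQS: |51.9 − 86.7| < QS < 51.9 + 86.7, i.e. 34.8 < QS < 138.6.
From triangle RQS: 14.4 < QS < 155.4.
Both must hold, so QS lies in the intersection.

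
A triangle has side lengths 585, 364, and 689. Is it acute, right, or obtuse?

right

Compare the square of the longest side to the sum of squares of the other two: 364² + 585² = 474721 = 689².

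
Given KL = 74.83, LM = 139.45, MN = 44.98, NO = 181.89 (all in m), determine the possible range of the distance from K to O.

0 ≤ KO ≤ 441.15 m

The maximum is all hops collinear in one direction: 74.83 + 139.45 + 44.98 + 181.89 = 441.15.
The longest hop is 181.89; the others sum to 259.26. Since 181.89 ≤ 259.26, the path can fold back on itself completely, so the minimum distance is 0.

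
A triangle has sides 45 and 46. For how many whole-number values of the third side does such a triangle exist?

The third side lies in the open interval (1, 91).
Integers from 2 to 90 inclusive: 90 − 2 + 1 = 89.

89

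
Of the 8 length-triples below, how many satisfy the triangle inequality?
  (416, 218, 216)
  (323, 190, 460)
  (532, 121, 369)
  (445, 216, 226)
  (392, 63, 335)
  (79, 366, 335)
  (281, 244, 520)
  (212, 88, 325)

5

(216,218,416): 216+218 > 416 → valid
(190,323,460): 190+323 > 460 → valid
(121,369,532): 121+369 ≤ 532 → not valid
(216,226,445): 216+226 ≤ 445 → not valid
(63,335,392): 63+335 > 392 → valid
(79,335,366): 79+335 > 366 → valid
(244,281,520): 244+281 > 520 → valid
(88,212,325): 88+212 ≤ 325 → not valid
5 of the 8 triples form a triangle.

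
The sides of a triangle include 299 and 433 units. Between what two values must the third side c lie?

134 < c < 732

By the triangle inequality, c must be less than 299 + 433 = 732 and greater than |299 − 433| = 134.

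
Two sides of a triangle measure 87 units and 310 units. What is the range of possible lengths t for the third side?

By the triangle inequality, t must be less than 87 + 310 = 397 and greater than |87 − 310| = 223.

223 < t < 397 (units)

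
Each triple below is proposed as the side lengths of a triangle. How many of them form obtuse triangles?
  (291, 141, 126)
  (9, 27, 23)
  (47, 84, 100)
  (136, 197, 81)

(291,141,126): 126+141 ≤ 291, not a triangle
(9,27,23): 9²+23² = 610 < 729 = 27² → obtuse
(47,84,100): 47²+84² = 9265 < 10000 = 100² → obtuse
(136,197,81): 81²+136² = 25057 < 38809 = 197² → obtuse
3 of the 4 are obtuse.

3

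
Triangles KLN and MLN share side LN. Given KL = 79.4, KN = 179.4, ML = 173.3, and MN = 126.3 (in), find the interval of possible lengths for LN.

From triangle KLN: |79.4 − 179.4| < LN < 79.4 + 179.4, i.e. 100.0 < LN < 258.8.
From triangle MLN: 47.0 < LN < 299.6.
Both must hold, so LN lies in the intersection.

100.0 < LN < 258.8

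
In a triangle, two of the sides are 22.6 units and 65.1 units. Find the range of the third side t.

By the triangle inequality, t must be less than 22.6 + 65.1 = 87.7 and greater than |22.6 − 65.1| = 42.5.

42.5 < t < 87.7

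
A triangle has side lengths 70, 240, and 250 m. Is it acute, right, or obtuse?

right

Compare the square of the longest side to the sum of squares of the other two: 70² + 240² = 62500 = 250².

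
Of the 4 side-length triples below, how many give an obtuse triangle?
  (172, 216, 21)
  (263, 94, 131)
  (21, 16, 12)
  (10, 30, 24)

2

(172,216,21): 21+172 ≤ 216, not a triangle
(263,94,131): 94+131 ≤ 263, not a triangle
(21,16,12): 12²+16² = 400 < 441 = 21² → obtuse
(10,30,24): 10²+24² = 676 < 900 = 30² → obtuse
2 of the 4 are obtuse.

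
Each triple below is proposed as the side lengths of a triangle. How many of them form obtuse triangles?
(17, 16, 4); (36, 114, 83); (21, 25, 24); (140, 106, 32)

(17,16,4): 4²+16² = 272 < 289 = 17² → obtuse
(36,114,83): 36²+83² = 8185 < 12996 = 114² → obtuse
(21,25,24): 21²+24² = 1017 > 625 = 25² → acute
(140,106,32): 32+106 ≤ 140, not a triangle
2 of the 4 are obtuse.

2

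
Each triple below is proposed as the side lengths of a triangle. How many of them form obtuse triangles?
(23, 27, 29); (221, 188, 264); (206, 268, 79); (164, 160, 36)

1

(23,27,29): 23²+27² = 1258 > 841 = 29² → acute
(221,188,264): 188²+221² = 84185 > 69696 = 264² → acute
(206,268,79): 79²+206² = 48677 < 71824 = 268² → obtuse
(164,160,36): 36²+160² = 26896 = 164² → right
1 of the 4 is obtuse.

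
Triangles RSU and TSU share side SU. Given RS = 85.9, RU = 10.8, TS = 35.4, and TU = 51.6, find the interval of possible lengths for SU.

From triangle RSU: |85.9 − 10.8| < SU < 85.9 + 10.8, i.e. 75.1 < SU < 96.7.
From triangle TSU: 16.2 < SU < 87.0.
Both must hold, so SU lies in the intersection.

75.1 < SU < 87.0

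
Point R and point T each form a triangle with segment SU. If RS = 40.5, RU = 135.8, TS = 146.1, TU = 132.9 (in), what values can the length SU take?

From triangle RSU: |40.5 − 135.8| < SU < 40.5 + 135.8, i.e. 95.3 < SU < 176.3.
From triangle TSU: 13.2 < SU < 279.0.
Both must hold, so SU lies in the intersection.

95.3 < SU < 176.3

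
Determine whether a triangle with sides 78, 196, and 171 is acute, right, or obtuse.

Compare the square of the longest side to the sum of squares of the other two: 78² + 171² = 35325 < 38416 = 196².

obtuse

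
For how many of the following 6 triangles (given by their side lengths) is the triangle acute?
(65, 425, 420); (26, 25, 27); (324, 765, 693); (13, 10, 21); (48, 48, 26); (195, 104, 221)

2

(65,425,420): 65²+420² = 180625 = 425² → right
(26,25,27): 25²+26² = 1301 > 729 = 27² → acute
(324,765,693): 324²+693² = 585225 = 765² → right
(13,10,21): 10²+13² = 269 < 441 = 21² → obtuse
(48,48,26): 26²+48² = 2980 > 2304 = 48² → acute
(195,104,221): 104²+195² = 48841 = 221² → right
2 of the 6 are acute.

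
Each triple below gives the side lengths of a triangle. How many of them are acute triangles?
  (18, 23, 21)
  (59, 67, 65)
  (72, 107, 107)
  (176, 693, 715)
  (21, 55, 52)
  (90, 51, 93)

(18,23,21): 18²+21² = 765 > 529 = 23² → acute
(59,67,65): 59²+65² = 7706 > 4489 = 67² → acute
(72,107,107): 72²+107² = 16633 > 11449 = 107² → acute
(176,693,715): 176²+693² = 511225 = 715² → right
(21,55,52): 21²+52² = 3145 > 3025 = 55² → acute
(90,51,93): 51²+90² = 10701 > 8649 = 93² → acute
5 of the 6 are acute.

5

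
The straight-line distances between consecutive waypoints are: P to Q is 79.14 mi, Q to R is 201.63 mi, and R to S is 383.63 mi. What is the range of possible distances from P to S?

The maximum is all hops collinear in one direction: 79.14 + 201.63 + 383.63 = 664.40.
The longest hop is 383.63; the others sum to 280.77. Folding the others back against it leaves at least 383.63 − 280.77 = 102.86.

102.86 ≤ PS ≤ 664.40 mi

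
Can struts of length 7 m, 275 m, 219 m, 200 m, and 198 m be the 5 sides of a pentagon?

A pentagon exists iff every side is shorter than the sum of the others — equivalently, the longest side is less than the sum of the rest.
Longest side 275 < 624 (sum of the remaining 4), so yes.

Yes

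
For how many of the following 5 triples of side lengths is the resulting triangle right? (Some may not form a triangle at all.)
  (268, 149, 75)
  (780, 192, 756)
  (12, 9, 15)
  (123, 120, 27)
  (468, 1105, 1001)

4

(268,149,75): 75+149 ≤ 268, not a triangle
(780,192,756): 192²+756² = 608400 = 780² → right
(12,9,15): 9²+12² = 225 = 15² → right
(123,120,27): 27²+120² = 15129 = 123² → right
(468,1105,1001): 468²+1001² = 1221025 = 1105² → right
4 of the 5 are right.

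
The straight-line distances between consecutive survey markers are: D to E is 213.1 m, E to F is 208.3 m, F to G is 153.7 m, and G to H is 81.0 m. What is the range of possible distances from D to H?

The maximum is all hops collinear in one direction: 213.1 + 208.3 + 153.7 + 81.0 = 656.1.
The longest hop is 213.1; the others sum to 443.0. Since 213.1 ≤ 443.0, the path can fold back on itself completely, so the minimum distance is 0.

0 ≤ DH ≤ 656.1 m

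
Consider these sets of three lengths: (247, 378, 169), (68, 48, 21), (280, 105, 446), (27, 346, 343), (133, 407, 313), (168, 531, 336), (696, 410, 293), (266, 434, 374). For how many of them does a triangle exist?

6

(169,247,378): 169+247 > 378 → valid
(21,48,68): 21+48 > 68 → valid
(105,280,446): 105+280 ≤ 446 → not valid
(27,343,346): 27+343 > 346 → valid
(133,313,407): 133+313 > 407 → valid
(168,336,531): 168+336 ≤ 531 → not valid
(293,410,696): 293+410 > 696 → valid
(266,374,434): 266+374 > 434 → valid
6 of the 8 triples form a triangle.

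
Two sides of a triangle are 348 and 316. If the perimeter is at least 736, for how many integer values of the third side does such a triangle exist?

592

Triangle inequality: 32 < x < 664. Perimeter ≥ 736 gives x ≥ 736 − 348 − 316 = 72.
So 72 ≤ x < 664; integers 72 through 663: 592 values.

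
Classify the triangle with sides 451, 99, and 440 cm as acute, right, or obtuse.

Compare the square of the longest side to the sum of squares of the other two: 99² + 440² = 203401 = 451².

right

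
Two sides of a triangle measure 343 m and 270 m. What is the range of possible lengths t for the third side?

73 < t < 613 (m)

By the triangle inequality, t must be less than 343 + 270 = 613 and greater than |343 − 270| = 73.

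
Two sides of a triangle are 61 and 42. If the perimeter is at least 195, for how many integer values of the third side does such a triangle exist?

11

Triangle inequality: 19 < x < 103. Perimeter ≥ 195 gives x ≥ 195 − 61 − 42 = 92.
So 92 ≤ x < 103; integers 92 through 102: 11 values.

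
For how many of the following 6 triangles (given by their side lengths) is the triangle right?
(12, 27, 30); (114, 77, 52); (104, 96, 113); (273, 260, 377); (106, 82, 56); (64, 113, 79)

(12,27,30): 12²+27² = 873 < 900 = 30² → obtuse
(114,77,52): 52²+77² = 8633 < 12996 = 114² → obtuse
(104,96,113): 96²+104² = 20032 > 12769 = 113² → acute
(273,260,377): 260²+273² = 142129 = 377² → right
(106,82,56): 56²+82² = 9860 < 11236 = 106² → obtuse
(64,113,79): 64²+79² = 10337 < 12769 = 113² → obtuse
1 of the 6 is right.

1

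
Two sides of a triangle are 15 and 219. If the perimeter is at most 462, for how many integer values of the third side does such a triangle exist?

24

Triangle inequality: 204 < x < 234. Perimeter ≤ 462 gives x ≤ 462 − 15 − 219 = 228.
So 204 < x ≤ 228; integers 205 through 228: 24 values.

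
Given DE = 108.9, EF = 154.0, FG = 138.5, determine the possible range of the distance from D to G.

0 ≤ DG ≤ 401.4

The maximum is all hops collinear in one direction: 108.9 + 154.0 + 138.5 = 401.4.
The longest hop is 154.0; the others sum to 247.4. Since 154.0 ≤ 247.4, the path can fold back on itself completely, so the minimum distance is 0.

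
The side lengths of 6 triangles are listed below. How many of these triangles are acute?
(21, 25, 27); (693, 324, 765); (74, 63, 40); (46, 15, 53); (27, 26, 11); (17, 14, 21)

(21,25,27): 21²+25² = 1066 > 729 = 27² → acute
(693,324,765): 324²+693² = 585225 = 765² → right
(74,63,40): 40²+63² = 5569 > 5476 = 74² → acute
(46,15,53): 15²+46² = 2341 < 2809 = 53² → obtuse
(27,26,11): 11²+26² = 797 > 729 = 27² → acute
(17,14,21): 14²+17² = 485 > 441 = 21² → acute
4 of the 6 are acute.

4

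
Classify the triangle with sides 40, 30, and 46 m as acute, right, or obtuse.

acute

Compare the square of the longest side to the sum of squares of the other two: 30² + 40² = 2500 > 2116 = 46².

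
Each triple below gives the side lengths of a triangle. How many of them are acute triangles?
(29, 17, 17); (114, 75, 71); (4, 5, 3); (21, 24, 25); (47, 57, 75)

(29,17,17): 17²+17² = 578 < 841 = 29² → obtuse
(114,75,71): 71²+75² = 10666 < 12996 = 114² → obtuse
(4,5,3): 3²+4² = 25 = 5² → right
(21,24,25): 21²+24² = 1017 > 625 = 25² → acute
(47,57,75): 47²+57² = 5458 < 5625 = 75² → obtuse
1 of the 5 is acute.

1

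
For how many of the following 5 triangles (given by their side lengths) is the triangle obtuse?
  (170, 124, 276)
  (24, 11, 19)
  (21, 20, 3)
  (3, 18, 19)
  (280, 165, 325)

4

(170,124,276): 124²+170² = 44276 < 76176 = 276² → obtuse
(24,11,19): 11²+19² = 482 < 576 = 24² → obtuse
(21,20,3): 3²+20² = 409 < 441 = 21² → obtuse
(3,18,19): 3²+18² = 333 < 361 = 19² → obtuse
(280,165,325): 165²+280² = 105625 = 325² → right
4 of the 5 are obtuse.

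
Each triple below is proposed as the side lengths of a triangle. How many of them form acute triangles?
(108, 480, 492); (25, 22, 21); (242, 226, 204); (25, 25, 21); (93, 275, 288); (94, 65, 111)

5

(108,480,492): 108²+480² = 242064 = 492² → right
(25,22,21): 21²+22² = 925 > 625 = 25² → acute
(242,226,204): 204²+226² = 92692 > 58564 = 242² → acute
(25,25,21): 21²+25² = 1066 > 625 = 25² → acute
(93,275,288): 93²+275² = 84274 > 82944 = 288² → acute
(94,65,111): 65²+94² = 13061 > 12321 = 111² → acute
5 of the 6 are acute.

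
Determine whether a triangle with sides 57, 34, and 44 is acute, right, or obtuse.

Compare the square of the longest side to the sum of squares of the other two: 34² + 44² = 3092 < 3249 = 57².

obtuse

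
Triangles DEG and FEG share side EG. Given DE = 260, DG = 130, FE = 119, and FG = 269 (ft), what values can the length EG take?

From triangle DEG: |260 − 130| < EG < 260 + 130, i.e. 130 < EG < 390.
From triangle FEG: 150 < EG < 388.
Both must hold, so EG lies in the intersection.

150 < EG < 388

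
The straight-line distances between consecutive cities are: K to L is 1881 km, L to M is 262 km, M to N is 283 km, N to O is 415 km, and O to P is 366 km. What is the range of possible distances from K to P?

The maximum is all hops collinear in one direction: 1881 + 262 + 283 + 415 + 366 = 3207.
The longest hop is 1881; the others sum to 1326. Folding the others back against it leaves at least 1881 − 1326 = 555.

555 ≤ KP ≤ 3207 km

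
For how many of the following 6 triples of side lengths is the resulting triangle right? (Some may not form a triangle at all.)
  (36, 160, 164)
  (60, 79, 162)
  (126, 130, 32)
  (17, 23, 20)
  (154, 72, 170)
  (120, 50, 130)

(36,160,164): 36²+160² = 26896 = 164² → right
(60,79,162): 60+79 ≤ 162, not a triangle
(126,130,32): 32²+126² = 16900 = 130² → right
(17,23,20): 17²+20² = 689 > 529 = 23² → acute
(154,72,170): 72²+154² = 28900 = 170² → right
(120,50,130): 50²+120² = 16900 = 130² → right
4 of the 6 are right.

4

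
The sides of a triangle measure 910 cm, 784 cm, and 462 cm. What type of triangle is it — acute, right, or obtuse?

Compare the square of the longest side to the sum of squares of the other two: 462² + 784² = 828100 = 910².

right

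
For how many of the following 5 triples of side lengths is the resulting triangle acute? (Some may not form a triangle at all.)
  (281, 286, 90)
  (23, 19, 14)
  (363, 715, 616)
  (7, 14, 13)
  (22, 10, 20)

(281,286,90): 90²+281² = 87061 > 81796 = 286² → acute
(23,19,14): 14²+19² = 557 > 529 = 23² → acute
(363,715,616): 363²+616² = 511225 = 715² → right
(7,14,13): 7²+13² = 218 > 196 = 14² → acute
(22,10,20): 10²+20² = 500 > 484 = 22² → acute
4 of the 5 are acute.

4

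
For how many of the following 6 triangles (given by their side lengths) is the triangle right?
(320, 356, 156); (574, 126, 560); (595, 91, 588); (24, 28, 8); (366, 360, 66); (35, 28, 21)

(320,356,156): 156²+320² = 126736 = 356² → right
(574,126,560): 126²+560² = 329476 = 574² → right
(595,91,588): 91²+588² = 354025 = 595² → right
(24,28,8): 8²+24² = 640 < 784 = 28² → obtuse
(366,360,66): 66²+360² = 133956 = 366² → right
(35,28,21): 21²+28² = 1225 = 35² → right
5 of the 6 are right.

5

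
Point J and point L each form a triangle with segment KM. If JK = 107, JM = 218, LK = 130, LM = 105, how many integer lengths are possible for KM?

From triangle JKM: 111 < KM < 325.
From triangle LKM: 25 < KM < 235.
Intersection: 111 < KM < 235, so integers 112 through 234: 123 values.

123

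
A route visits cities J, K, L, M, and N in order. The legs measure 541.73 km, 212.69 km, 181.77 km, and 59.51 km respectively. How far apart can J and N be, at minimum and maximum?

87.76 ≤ JN ≤ 995.70 km

The maximum is all hops collinear in one direction: 541.73 + 212.69 + 181.77 + 59.51 = 995.70.
The longest hop is 541.73; the others sum to 453.97. Folding the others back against it leaves at least 541.73 − 453.97 = 87.76.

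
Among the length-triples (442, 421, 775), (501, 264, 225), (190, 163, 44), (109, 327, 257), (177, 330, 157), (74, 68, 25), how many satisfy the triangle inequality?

5

(421,442,775): 421+442 > 775 → valid
(225,264,501): 225+264 ≤ 501 → not valid
(44,163,190): 44+163 > 190 → valid
(109,257,327): 109+257 > 327 → valid
(157,177,330): 157+177 > 330 → valid
(25,68,74): 25+68 > 74 → valid
5 of the 6 triples form a triangle.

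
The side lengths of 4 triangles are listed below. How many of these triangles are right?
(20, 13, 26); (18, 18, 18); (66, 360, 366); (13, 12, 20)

(20,13,26): 13²+20² = 569 < 676 = 26² → obtuse
(18,18,18): 18²+18² = 648 > 324 = 18² → acute
(66,360,366): 66²+360² = 133956 = 366² → right
(13,12,20): 12²+13² = 313 < 400 = 20² → obtuse
1 of the 4 is right.

1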